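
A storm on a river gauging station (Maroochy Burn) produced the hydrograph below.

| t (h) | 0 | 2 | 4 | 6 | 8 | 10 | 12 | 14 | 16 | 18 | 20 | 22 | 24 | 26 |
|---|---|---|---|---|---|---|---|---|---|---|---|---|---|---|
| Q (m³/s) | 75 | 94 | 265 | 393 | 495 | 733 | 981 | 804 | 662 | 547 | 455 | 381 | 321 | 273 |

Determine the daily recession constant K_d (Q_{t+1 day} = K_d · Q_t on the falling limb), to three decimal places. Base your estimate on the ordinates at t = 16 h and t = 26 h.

K_d ≈ 0.119

Between t = 16 h and t = 26 h the flow falls from 662 to 273 m³/s over 5×2 h = 10 h.
Per-interval ratio K = (273/662)^(1/5) = 0.8376; K_d = K^(24/2) = 0.119.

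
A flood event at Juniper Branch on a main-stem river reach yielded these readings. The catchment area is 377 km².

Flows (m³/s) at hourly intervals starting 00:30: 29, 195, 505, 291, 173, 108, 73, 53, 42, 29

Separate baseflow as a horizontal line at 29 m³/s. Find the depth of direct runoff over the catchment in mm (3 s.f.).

Direct runoff: 0.0, 166.0, 476.0, 262.0, 144.0, 79.0, 44.0, 24.0, 13.0, 0.0 m³/s; ΣQ_DR = 1208 m³/s.
V = ΣQ_DR · Δt = 1208 × 3600 s = 4.349 × 10^6 m³.
Over A = 377 km², depth = V / A = 11.5 mm.

d ≈ 11.5 mm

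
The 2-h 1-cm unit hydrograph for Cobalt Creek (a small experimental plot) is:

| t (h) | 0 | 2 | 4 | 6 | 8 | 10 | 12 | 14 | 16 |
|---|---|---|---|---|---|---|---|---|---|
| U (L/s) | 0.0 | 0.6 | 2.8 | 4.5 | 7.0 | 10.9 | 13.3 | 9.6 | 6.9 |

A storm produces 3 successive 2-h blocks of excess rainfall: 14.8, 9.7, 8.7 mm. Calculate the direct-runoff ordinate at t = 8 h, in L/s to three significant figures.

By discrete convolution, Q_j = Σ (P_i / 10 mm) · U_{j−i}.
At t = 8 h (j=4): Q = (14.8/10)·7.0 + (9.7/10)·4.5 + (8.7/10)·2.8 = 17.2 L/s.

Q ≈ 17.2 L/s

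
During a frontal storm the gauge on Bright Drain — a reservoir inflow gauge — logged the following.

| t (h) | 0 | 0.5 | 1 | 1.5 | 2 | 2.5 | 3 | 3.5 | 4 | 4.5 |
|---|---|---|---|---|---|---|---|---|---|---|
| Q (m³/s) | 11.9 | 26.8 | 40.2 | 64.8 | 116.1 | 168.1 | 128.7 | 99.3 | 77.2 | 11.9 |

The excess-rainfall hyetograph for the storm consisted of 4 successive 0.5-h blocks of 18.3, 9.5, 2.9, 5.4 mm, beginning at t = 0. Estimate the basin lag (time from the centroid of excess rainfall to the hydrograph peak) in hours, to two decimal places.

Centroid of excess rainfall: t_c = Σ P_i·t̄_i / ΣP_i = 0.6863 h (block centres at 0.25, 0.75, 1.25, 1.75 h).
Hydrograph peak occurs at t = 2.5 h, so basin lag t_L = 2.5 − 0.6863 = 1.81 h.

t_L ≈ 1.81 h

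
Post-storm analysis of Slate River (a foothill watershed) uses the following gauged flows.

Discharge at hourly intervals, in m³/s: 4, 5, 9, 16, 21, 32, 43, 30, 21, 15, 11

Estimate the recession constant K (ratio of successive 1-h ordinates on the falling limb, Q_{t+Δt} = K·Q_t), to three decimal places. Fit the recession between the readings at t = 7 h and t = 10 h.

K ≈ 0.716

Using the recession-limb readings at t = 7 h and t = 10 h: Q falls from 30 to 11 m³/s over 3 intervals.
K = (Q₂/Q₁)^(1/3) = (11/30)^(1/3) = 0.716.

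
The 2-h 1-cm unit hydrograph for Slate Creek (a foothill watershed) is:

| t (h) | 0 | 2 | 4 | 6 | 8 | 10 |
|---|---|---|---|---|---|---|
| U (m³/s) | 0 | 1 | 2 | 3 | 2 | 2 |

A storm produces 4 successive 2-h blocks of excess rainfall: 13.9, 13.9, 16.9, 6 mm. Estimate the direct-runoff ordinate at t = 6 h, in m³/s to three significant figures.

Q ≈ 8.64 m³/s

By discrete convolution, Q_j = Σ (P_i / 10 mm) · U_{j−i}.
At t = 6 h (j=3): Q = (13.9/10)·3 + (13.9/10)·2 + (16.9/10)·1 + (6/10)·0 = 8.64 m³/s.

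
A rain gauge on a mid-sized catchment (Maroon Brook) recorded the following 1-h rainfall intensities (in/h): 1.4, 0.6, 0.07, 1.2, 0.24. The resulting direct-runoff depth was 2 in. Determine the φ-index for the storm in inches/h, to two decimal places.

φ ≈ 0.40 in/h

Only the 3 blocks with intensity above φ contribute runoff: 1.4, 0.6, 1.2 in/h.
Σ(I−φ)·Δt = d  ⇒  (1.4+0.6+1.2 − 3φ)·1 = 2
φ = (3.200 − 2/1) / 3 = 0.40 in/h.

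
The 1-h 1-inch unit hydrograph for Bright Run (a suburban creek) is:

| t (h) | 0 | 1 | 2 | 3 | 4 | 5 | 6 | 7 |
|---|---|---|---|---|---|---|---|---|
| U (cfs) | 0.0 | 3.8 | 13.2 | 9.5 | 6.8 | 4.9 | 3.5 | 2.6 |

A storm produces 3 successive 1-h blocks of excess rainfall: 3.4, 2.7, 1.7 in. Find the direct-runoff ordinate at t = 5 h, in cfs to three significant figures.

By discrete convolution, Q_j = Σ (P_i / 1 in) · U_{j−i}.
At t = 5 h (j=5): Q = (3.4/1)·4.9 + (2.7/1)·6.8 + (1.7/1)·9.5 = 51.2 cfs.

Q ≈ 51.2 cfs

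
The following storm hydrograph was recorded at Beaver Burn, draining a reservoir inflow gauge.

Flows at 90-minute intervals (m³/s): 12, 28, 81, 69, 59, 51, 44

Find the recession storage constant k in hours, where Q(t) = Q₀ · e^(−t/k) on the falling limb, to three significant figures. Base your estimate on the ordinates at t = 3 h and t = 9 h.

k ≈ 9.83 h

On the falling limb, Q drops from 81 to 44 m³/s between t = 3 h and t = 9 h (Δt = 6 h).
k = −Δt / ln(Q₂/Q₁) = −6 / ln(44/81) = 9.83 h.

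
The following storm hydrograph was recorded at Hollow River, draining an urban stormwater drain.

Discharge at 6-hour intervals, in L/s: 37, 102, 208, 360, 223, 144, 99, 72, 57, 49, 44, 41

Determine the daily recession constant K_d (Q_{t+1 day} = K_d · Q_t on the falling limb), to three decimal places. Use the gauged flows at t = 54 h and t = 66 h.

K_d ≈ 0.700

Between t = 54 h and t = 66 h the flow falls from 49 to 41 L/s over 2×6 h = 12 h.
Per-interval ratio K = (41/49)^(1/2) = 0.9147; K_d = K^(24/6) = 0.700.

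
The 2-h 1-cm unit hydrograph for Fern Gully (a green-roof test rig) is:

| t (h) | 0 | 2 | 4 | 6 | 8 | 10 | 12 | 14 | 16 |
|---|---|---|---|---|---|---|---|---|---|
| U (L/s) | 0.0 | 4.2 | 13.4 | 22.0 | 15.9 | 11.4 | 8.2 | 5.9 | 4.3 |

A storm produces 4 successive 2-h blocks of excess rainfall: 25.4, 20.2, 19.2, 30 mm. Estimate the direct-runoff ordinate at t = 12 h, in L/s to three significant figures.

By discrete convolution, Q_j = Σ (P_i / 10 mm) · U_{j−i}.
At t = 12 h (j=6): Q = (25.4/10)·8.2 + (20.2/10)·11.4 + (19.2/10)·15.9 + (30/10)·22.0 = 140 L/s.

Q ≈ 140 L/s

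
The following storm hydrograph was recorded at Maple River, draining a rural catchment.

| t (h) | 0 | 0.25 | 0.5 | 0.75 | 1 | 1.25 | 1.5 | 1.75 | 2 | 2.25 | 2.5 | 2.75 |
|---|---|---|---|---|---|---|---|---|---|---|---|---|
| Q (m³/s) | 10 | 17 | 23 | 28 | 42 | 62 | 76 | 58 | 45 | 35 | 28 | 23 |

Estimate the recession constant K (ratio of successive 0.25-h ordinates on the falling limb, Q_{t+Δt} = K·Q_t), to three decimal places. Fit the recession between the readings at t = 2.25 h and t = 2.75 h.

K ≈ 0.811

Using the recession-limb readings at t = 2.25 h and t = 2.75 h: Q falls from 35 to 23 m³/s over 2 intervals.
K = (Q₂/Q₁)^(1/2) = (23/35)^(1/2) = 0.811.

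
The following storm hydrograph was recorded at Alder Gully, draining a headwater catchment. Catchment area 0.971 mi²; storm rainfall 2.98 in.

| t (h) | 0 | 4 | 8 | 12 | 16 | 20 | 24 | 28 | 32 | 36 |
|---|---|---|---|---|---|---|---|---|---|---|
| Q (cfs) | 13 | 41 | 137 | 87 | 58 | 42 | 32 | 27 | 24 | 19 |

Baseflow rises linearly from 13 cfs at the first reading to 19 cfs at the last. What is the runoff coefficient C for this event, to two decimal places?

ΣQ_DR = 320.0 cfs; V = ΣQ_DR·Δt = 4.608 × 10^6 ft³.
Runoff depth d = V / A = 2.043 in.
C = d / P = 2.043 / 2.98 = 0.69.

C ≈ 0.69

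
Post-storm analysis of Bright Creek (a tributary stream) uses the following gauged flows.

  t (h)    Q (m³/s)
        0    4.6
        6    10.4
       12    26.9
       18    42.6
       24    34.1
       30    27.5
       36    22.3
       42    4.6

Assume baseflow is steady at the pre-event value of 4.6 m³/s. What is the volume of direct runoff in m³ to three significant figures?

V ≈ 2.94 × 10^6 m³

Direct-runoff ordinates (Q − Q_b): 0.0, 5.8, 22.3, 38.0, 29.5, 22.9, 17.7, 0.0 m³/s.
ΣQ_DR = 136.2 m³/s.
With Δt = 6 h = 21600 s, V = ΣQ_DR · Δt = 136.2 × 21600 = 2.94 × 10^6 m³.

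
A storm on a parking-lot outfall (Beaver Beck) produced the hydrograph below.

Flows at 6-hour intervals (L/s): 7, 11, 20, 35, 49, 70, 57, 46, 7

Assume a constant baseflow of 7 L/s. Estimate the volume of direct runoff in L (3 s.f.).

V ≈ 5.16 × 10^6 L

Direct-runoff ordinates (Q − Q_b): 0.0, 4.0, 13.0, 28.0, 42.0, 63.0, 50.0, 39.0, 0.0 L/s.
ΣQ_DR = 239.0 L/s.
With Δt = 6 h = 21600 s, V = ΣQ_DR · Δt = 239.0 × 21600 = 5.16 × 10^6 L.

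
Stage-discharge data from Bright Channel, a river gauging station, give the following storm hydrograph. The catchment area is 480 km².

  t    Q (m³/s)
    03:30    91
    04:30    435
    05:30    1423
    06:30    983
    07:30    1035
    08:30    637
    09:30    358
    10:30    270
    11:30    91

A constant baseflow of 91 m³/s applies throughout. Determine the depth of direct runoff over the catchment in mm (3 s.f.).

Direct runoff: 0.0, 344.0, 1332.0, 892.0, 944.0, 546.0, 267.0, 179.0, 0.0 m³/s; ΣQ_DR = 4504 m³/s.
V = ΣQ_DR · Δt = 4504 × 3600 s = 1.621 × 10^7 m³.
Over A = 480 km², depth = V / A = 33.8 mm.

d ≈ 33.8 mm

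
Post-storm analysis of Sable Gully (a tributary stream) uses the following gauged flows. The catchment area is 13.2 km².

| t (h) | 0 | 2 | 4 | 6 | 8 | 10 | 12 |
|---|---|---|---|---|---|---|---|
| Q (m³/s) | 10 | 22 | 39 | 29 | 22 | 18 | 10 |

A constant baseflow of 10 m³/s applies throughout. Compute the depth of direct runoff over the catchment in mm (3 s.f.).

Direct runoff: 0.0, 12.0, 29.0, 19.0, 12.0, 8.0, 0.0 m³/s; ΣQ_DR = 80.00 m³/s.
V = ΣQ_DR · Δt = 80.00 × 7200 s = 5.760 × 10^5 m³.
Over A = 13.2 km², depth = V / A = 43.6 mm.

d ≈ 43.6 mm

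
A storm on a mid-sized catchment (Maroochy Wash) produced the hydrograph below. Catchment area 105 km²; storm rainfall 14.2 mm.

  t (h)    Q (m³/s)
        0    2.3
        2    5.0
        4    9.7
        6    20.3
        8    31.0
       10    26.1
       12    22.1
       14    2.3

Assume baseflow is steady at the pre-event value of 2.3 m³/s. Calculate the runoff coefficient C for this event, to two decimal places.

C ≈ 0.48

ΣQ_DR = 100.4 m³/s; V = ΣQ_DR·Δt = 7.229 × 10^5 m³.
Runoff depth d = V / A = 6.885 mm.
C = d / P = 6.885 / 14.2 = 0.48.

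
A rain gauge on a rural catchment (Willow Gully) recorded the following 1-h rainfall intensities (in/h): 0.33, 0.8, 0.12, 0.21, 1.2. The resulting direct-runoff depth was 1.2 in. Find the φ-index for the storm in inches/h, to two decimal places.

Only the 2 blocks with intensity above φ contribute runoff: 0.8, 1.2 in/h.
Σ(I−φ)·Δt = d  ⇒  (0.8+1.2 − 2φ)·1 = 1.2
φ = (2.000 − 1.2/1) / 2 = 0.40 in/h.

φ ≈ 0.40 in/h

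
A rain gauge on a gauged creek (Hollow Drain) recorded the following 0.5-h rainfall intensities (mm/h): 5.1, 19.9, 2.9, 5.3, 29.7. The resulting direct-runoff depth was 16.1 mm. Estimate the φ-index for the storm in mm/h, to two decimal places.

Only the 2 blocks with intensity above φ contribute runoff: 19.9, 29.7 mm/h.
Σ(I−φ)·Δt = d  ⇒  (19.9+29.7 − 2φ)·0.5 = 16.1
φ = (49.60 − 16.1/0.5) / 2 = 8.70 mm/h.

φ ≈ 8.70 mm/h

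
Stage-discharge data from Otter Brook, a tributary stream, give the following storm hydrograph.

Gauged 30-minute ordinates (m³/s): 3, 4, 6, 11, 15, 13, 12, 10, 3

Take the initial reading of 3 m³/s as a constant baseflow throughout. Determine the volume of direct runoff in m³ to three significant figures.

Direct-runoff ordinates (Q − Q_b): 0.0, 1.0, 3.0, 8.0, 12.0, 10.0, 9.0, 7.0, 0.0 m³/s.
ΣQ_DR = 50.00 m³/s.
With Δt = 0.5 h = 1800 s, V = ΣQ_DR · Δt = 50.00 × 1800 = 90000 m³.

V ≈ 90000 m³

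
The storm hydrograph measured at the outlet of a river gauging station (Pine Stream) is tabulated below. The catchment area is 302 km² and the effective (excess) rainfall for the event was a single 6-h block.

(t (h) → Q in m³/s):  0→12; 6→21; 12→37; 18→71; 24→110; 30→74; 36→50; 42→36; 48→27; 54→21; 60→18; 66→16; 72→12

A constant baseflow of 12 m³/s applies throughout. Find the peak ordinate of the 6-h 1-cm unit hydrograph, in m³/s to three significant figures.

U_p ≈ 39.3 m³/s

Direct runoff: 0.0, 9.0, 25.0, 59.0, 98.0, 62.0, 38.0, 24.0, 15.0, 9.0, 6.0, 4.0, 0.0 m³/s; ΣQ_DR = 349.0 m³/s, peak = 98.0 m³/s.
Runoff depth d = ΣQ_DR·Δt / A = 349.0 × 21600 / (302 km²) = 24.96 mm.
The 1-cm UH is the DRH scaled by (10 mm)/d, so U_p = 98.0 × 10/24.96 = 39.3 m³/s.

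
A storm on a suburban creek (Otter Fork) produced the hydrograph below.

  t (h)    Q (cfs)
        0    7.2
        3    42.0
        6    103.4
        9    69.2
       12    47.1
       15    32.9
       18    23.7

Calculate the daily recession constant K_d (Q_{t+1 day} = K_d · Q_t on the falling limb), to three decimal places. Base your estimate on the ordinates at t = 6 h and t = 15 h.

Between t = 6 h and t = 15 h the flow falls from 103.4 to 32.9 cfs over 3×3 h = 9 h.
Per-interval ratio K = (32.9/103.4)^(1/3) = 0.6827; K_d = K^(24/3) = 0.047.

K_d ≈ 0.047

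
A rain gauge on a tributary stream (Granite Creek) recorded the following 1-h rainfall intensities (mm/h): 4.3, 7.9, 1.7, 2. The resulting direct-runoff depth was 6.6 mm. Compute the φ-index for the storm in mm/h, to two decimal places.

φ ≈ 2.80 mm/h

Only the 2 blocks with intensity above φ contribute runoff: 4.3, 7.9 mm/h.
Σ(I−φ)·Δt = d  ⇒  (4.3+7.9 − 2φ)·1 = 6.6
φ = (12.20 − 6.6/1) / 2 = 2.80 mm/h.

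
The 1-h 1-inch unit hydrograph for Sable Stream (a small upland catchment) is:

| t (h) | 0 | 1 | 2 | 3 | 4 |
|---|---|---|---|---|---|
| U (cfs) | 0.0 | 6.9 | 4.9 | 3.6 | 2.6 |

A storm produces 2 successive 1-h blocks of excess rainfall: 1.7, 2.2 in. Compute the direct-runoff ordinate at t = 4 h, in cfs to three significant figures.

By discrete convolution, Q_j = Σ (P_i / 1 in) · U_{j−i}.
At t = 4 h (j=4): Q = (1.7/1)·2.6 + (2.2/1)·3.6 = 12.3 cfs.

Q ≈ 12.3 cfs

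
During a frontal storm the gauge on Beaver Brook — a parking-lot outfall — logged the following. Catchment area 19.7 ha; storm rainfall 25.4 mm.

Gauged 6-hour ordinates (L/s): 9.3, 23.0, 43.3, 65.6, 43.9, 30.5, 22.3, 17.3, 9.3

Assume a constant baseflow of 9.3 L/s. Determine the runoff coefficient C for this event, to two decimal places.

C ≈ 0.78

ΣQ_DR = 180.8 L/s; V = ΣQ_DR·Δt = 3.905 × 10^6 L.
Runoff depth d = V / A = 19.82 mm.
C = d / P = 19.82 / 25.4 = 0.78.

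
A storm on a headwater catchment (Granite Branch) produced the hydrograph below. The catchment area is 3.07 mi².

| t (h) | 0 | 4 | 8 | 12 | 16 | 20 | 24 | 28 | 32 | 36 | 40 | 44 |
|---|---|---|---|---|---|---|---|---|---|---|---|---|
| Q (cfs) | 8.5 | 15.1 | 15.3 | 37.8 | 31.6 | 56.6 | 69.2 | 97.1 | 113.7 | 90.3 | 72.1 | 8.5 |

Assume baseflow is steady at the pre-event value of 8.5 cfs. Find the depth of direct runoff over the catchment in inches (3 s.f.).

d ≈ 1.04 in

Direct runoff: 0.0, 6.6, 6.8, 29.3, 23.1, 48.1, 60.7, 88.6, 105.2, 81.8, 63.6, 0.0 cfs; ΣQ_DR = 513.8 cfs.
V = ΣQ_DR · Δt = 513.8 × 14400 s = 7.399 × 10^6 ft³.
Over A = 3.07 mi², depth = V / A = 1.04 in.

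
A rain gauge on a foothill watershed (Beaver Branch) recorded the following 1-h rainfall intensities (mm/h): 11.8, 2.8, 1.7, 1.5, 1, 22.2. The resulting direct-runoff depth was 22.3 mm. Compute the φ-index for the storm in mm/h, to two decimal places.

Only the 2 blocks with intensity above φ contribute runoff: 11.8, 22.2 mm/h.
Σ(I−φ)·Δt = d  ⇒  (11.8+22.2 − 2φ)·1 = 22.3
φ = (34.00 − 22.3/1) / 2 = 5.85 mm/h.

φ ≈ 5.85 mm/h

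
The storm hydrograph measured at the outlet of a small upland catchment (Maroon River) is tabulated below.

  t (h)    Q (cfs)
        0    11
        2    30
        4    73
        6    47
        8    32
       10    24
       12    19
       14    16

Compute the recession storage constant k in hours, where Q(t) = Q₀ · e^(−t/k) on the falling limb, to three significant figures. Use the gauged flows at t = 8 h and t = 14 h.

k ≈ 8.66 h

On the falling limb, Q drops from 32 to 16 cfs between t = 8 h and t = 14 h (Δt = 6 h).
k = −Δt / ln(Q₂/Q₁) = −6 / ln(16/32) = 8.66 h.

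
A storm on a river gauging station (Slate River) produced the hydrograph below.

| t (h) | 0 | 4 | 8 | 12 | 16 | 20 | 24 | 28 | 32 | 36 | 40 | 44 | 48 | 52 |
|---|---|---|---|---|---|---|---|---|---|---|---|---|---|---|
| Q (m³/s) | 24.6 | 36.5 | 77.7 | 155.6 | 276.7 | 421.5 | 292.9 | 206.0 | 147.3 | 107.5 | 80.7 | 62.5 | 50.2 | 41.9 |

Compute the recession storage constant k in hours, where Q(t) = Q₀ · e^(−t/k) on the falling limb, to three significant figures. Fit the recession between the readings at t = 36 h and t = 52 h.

On the falling limb, Q drops from 107.5 to 41.9 m³/s between t = 36 h and t = 52 h (Δt = 16 h).
k = −Δt / ln(Q₂/Q₁) = −16 / ln(41.9/107.5) = 17.0 h.

k ≈ 17.0 h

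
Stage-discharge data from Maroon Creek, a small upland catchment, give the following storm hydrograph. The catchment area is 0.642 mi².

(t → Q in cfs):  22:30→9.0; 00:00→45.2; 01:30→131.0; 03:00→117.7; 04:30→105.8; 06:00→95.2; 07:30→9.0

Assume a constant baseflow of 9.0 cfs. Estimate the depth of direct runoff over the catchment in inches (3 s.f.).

Direct runoff: 0.0, 36.2, 122.0, 108.7, 96.8, 86.2, 0.0 cfs; ΣQ_DR = 449.9 cfs.
V = ΣQ_DR · Δt = 449.9 × 5400 s = 2.429 × 10^6 ft³.
Over A = 0.642 mi², depth = V / A = 1.63 in.

d ≈ 1.63 in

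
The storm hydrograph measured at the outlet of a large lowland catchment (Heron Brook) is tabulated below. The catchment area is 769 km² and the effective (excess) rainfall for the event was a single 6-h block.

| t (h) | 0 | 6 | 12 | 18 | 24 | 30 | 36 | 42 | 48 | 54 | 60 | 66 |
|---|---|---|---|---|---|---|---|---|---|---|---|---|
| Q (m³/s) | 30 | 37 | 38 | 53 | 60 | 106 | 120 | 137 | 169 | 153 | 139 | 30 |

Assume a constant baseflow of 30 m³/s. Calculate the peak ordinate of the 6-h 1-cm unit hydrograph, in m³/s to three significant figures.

U_p ≈ 69.5 m³/s

Direct runoff: 0.0, 7.0, 8.0, 23.0, 30.0, 76.0, 90.0, 107.0, 139.0, 123.0, 109.0, 0.0 m³/s; ΣQ_DR = 712.0 m³/s, peak = 139.0 m³/s.
Runoff depth d = ΣQ_DR·Δt / A = 712.0 × 21600 / (769 km²) = 20.00 mm.
The 1-cm UH is the DRH scaled by (10 mm)/d, so U_p = 139.0 × 10/20.00 = 69.5 m³/s.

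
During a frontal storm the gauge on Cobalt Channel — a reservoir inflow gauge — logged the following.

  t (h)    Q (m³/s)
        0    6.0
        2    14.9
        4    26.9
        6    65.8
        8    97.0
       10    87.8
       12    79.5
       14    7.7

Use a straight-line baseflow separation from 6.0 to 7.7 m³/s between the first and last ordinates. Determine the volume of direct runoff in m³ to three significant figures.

Direct-runoff ordinates (Q − Q_b): 0.00, 8.66, 20.41, 59.07, 90.03, 80.59, 72.04, 0.00 m³/s.
ΣQ_DR = 330.8 m³/s.
With Δt = 2 h = 7200 s, V = ΣQ_DR · Δt = 330.8 × 7200 = 2.38 × 10^6 m³.

V ≈ 2.38 × 10^6 m³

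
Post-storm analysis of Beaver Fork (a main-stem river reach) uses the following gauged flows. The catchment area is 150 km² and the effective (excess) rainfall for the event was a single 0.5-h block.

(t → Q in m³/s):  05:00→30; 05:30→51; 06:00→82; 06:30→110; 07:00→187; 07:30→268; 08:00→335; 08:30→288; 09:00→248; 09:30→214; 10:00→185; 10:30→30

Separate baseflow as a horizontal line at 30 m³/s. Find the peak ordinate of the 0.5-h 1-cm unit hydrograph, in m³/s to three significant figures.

U_p ≈ 152 m³/s

Direct runoff: 0.0, 21.0, 52.0, 80.0, 157.0, 238.0, 305.0, 258.0, 218.0, 184.0, 155.0, 0.0 m³/s; ΣQ_DR = 1668 m³/s, peak = 305.0 m³/s.
Runoff depth d = ΣQ_DR·Δt / A = 1668 × 1800 / (150 km²) = 20.02 mm.
The 1-cm UH is the DRH scaled by (10 mm)/d, so U_p = 305.0 × 10/20.02 = 152 m³/s.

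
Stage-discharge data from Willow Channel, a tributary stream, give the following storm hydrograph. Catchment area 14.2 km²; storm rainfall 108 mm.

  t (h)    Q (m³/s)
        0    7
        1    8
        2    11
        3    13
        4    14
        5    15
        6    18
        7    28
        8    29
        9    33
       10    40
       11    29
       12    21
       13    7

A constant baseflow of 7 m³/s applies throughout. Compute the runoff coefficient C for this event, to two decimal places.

C ≈ 0.41

ΣQ_DR = 175.0 m³/s; V = ΣQ_DR·Δt = 6.300 × 10^5 m³.
Runoff depth d = V / A = 44.37 mm.
C = d / P = 44.37 / 108 = 0.41.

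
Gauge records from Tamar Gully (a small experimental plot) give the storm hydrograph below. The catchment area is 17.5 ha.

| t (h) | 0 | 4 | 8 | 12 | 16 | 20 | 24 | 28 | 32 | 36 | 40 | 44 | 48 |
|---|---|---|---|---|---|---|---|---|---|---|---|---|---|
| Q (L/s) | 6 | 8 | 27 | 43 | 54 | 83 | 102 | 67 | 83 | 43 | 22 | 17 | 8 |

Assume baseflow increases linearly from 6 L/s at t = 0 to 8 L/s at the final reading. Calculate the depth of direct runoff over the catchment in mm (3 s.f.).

d ≈ 38.8 mm

Direct runoff: 0.00, 1.83, 20.67, 36.50, 47.33, 76.17, 95.00, 59.83, 75.67, 35.50, 14.33, 9.17, 0.00 L/s; ΣQ_DR = 472.0 L/s.
V = ΣQ_DR · Δt = 472.0 × 14400 s = 6.797 × 10^6 L.
Over A = 17.5 ha, depth = V / A = 38.8 mm.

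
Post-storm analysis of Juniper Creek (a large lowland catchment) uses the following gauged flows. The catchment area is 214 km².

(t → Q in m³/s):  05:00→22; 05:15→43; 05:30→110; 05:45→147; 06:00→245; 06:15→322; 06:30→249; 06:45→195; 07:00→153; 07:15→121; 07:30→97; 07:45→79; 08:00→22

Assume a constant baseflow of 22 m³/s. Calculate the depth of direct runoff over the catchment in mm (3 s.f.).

Direct runoff: 0.0, 21.0, 88.0, 125.0, 223.0, 300.0, 227.0, 173.0, 131.0, 99.0, 75.0, 57.0, 0.0 m³/s; ΣQ_DR = 1519 m³/s.
V = ΣQ_DR · Δt = 1519 × 900 s = 1.367 × 10^6 m³.
Over A = 214 km², depth = V / A = 6.39 mm.

d ≈ 6.39 mm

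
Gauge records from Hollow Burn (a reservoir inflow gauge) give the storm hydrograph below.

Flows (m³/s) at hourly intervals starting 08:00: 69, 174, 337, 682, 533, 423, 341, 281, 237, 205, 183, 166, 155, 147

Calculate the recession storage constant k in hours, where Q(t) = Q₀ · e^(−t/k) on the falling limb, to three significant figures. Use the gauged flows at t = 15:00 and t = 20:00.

k ≈ 8.40 h

On the falling limb, Q drops from 281 to 155 m³/s between t = 15:00 and t = 20:00 (Δt = 5 h).
k = −Δt / ln(Q₂/Q₁) = −5 / ln(155/281) = 8.40 h.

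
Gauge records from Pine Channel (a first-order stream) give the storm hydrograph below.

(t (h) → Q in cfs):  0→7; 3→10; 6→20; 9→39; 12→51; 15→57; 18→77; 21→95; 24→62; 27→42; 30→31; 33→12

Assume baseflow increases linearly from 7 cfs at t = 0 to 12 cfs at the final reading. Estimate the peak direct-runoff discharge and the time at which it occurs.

Subtracting baseflow gives direct-runoff ordinates: 0.00, 2.55, 12.09, 30.64, 42.18, 47.73, 67.27, 84.82, 51.36, 30.91, 19.45, 0.00 cfs.
The maximum is 84.82 cfs, occurring at the reading for t = 21 h.

Q_p = 84.82 cfs at t = 21 h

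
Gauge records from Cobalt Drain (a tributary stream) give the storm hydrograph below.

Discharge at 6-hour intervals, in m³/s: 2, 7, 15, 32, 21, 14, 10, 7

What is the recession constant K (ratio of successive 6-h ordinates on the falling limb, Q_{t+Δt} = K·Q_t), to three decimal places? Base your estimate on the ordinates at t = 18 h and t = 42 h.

K ≈ 0.684

Using the recession-limb readings at t = 18 h and t = 42 h: Q falls from 32 to 7 m³/s over 4 intervals.
K = (Q₂/Q₁)^(1/4) = (7/32)^(1/4) = 0.684.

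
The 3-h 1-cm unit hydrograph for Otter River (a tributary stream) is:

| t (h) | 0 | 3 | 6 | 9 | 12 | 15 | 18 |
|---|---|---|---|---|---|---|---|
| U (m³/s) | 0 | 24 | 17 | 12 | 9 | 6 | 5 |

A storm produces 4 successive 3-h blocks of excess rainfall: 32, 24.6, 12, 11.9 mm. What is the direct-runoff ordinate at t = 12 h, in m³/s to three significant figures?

By discrete convolution, Q_j = Σ (P_i / 10 mm) · U_{j−i}.
At t = 12 h (j=4): Q = (32/10)·9 + (24.6/10)·12 + (12/10)·17 + (11.9/10)·24 = 107 m³/s.

Q ≈ 107 m³/s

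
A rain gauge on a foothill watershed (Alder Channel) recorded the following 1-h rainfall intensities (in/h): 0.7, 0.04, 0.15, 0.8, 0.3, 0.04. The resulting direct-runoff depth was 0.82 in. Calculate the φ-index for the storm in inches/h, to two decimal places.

φ ≈ 0.34 in/h

Only the 2 blocks with intensity above φ contribute runoff: 0.7, 0.8 in/h.
Σ(I−φ)·Δt = d  ⇒  (0.7+0.8 − 2φ)·1 = 0.82
φ = (1.500 − 0.82/1) / 2 = 0.34 in/h.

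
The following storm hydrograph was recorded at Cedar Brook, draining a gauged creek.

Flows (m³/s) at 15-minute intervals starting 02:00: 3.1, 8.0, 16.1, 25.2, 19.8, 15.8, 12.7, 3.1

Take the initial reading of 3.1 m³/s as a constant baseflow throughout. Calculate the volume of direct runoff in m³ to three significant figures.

Direct-runoff ordinates (Q − Q_b): 0.0, 4.9, 13.0, 22.1, 16.7, 12.7, 9.6, 0.0 m³/s.
ΣQ_DR = 79.00 m³/s.
With Δt = 0.25 h = 900 s, V = ΣQ_DR · Δt = 79.00 × 900 = 71100 m³.

V ≈ 71100 m³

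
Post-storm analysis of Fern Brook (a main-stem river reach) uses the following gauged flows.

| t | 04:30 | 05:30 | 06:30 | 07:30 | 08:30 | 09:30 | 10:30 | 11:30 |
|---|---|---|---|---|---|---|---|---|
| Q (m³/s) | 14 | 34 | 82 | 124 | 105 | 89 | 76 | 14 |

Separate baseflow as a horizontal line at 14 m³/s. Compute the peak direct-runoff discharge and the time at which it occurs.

Q_p = 110.0 m³/s at t = 07:30

Subtracting baseflow gives direct-runoff ordinates: 0.0, 20.0, 68.0, 110.0, 91.0, 75.0, 62.0, 0.0 m³/s.
The maximum is 110.0 m³/s, occurring at the reading for t = 07:30.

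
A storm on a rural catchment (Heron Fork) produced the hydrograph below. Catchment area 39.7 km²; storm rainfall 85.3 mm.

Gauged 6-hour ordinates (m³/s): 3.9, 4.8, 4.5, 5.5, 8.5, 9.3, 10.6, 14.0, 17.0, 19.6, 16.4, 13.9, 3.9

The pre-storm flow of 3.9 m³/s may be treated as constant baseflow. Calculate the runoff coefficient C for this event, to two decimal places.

C ≈ 0.52

ΣQ_DR = 81.20 m³/s; V = ΣQ_DR·Δt = 1.754 × 10^6 m³.
Runoff depth d = V / A = 44.18 mm.
C = d / P = 44.18 / 85.3 = 0.52.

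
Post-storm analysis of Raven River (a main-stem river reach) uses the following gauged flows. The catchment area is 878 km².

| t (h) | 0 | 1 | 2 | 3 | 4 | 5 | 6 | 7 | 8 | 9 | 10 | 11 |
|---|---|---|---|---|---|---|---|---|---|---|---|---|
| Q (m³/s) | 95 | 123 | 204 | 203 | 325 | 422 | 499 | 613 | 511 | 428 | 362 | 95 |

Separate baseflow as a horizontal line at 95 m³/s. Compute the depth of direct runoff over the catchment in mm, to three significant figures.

d ≈ 11.2 mm

Direct runoff: 0.0, 28.0, 109.0, 108.0, 230.0, 327.0, 404.0, 518.0, 416.0, 333.0, 267.0, 0.0 m³/s; ΣQ_DR = 2740 m³/s.
V = ΣQ_DR · Δt = 2740 × 3600 s = 9.864 × 10^6 m³.
Over A = 878 km², depth = V / A = 11.2 mm.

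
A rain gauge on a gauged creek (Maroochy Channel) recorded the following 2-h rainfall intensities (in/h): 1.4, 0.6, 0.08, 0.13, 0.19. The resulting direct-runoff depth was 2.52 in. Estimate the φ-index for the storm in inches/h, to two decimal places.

Only the 2 blocks with intensity above φ contribute runoff: 1.4, 0.6 in/h.
Σ(I−φ)·Δt = d  ⇒  (1.4+0.6 − 2φ)·2 = 2.52
φ = (2.000 − 2.52/2) / 2 = 0.37 in/h.

φ ≈ 0.37 in/h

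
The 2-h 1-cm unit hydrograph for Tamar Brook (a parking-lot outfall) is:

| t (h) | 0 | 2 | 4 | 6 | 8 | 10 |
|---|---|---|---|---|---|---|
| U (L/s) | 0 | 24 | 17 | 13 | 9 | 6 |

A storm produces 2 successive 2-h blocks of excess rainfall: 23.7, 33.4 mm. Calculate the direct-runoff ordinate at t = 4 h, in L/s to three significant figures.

Q ≈ 120 L/s

By discrete convolution, Q_j = Σ (P_i / 10 mm) · U_{j−i}.
At t = 4 h (j=2): Q = (23.7/10)·17 + (33.4/10)·24 = 120 L/s.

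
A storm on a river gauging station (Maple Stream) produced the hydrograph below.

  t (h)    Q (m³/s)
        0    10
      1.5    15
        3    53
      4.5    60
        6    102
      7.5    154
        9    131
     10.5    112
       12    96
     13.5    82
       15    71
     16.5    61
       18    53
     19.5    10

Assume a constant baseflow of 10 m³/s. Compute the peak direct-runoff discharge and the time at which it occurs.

Q_p = 144.0 m³/s at t = 7.5 h

Subtracting baseflow gives direct-runoff ordinates: 0.0, 5.0, 43.0, 50.0, 92.0, 144.0, 121.0, 102.0, 86.0, 72.0, 61.0, 51.0, 43.0, 0.0 m³/s.
The maximum is 144.0 m³/s, occurring at the reading for t = 7.5 h.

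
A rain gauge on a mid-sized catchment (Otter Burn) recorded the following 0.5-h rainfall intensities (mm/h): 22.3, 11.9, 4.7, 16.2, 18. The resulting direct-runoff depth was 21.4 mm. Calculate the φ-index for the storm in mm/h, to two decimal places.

Only the 4 blocks with intensity above φ contribute runoff: 22.3, 11.9, 16.2, 18 mm/h.
Σ(I−φ)·Δt = d  ⇒  (22.3+11.9+16.2+18 − 4φ)·0.5 = 21.4
φ = (68.40 − 21.4/0.5) / 4 = 6.40 mm/h.

φ ≈ 6.40 mm/h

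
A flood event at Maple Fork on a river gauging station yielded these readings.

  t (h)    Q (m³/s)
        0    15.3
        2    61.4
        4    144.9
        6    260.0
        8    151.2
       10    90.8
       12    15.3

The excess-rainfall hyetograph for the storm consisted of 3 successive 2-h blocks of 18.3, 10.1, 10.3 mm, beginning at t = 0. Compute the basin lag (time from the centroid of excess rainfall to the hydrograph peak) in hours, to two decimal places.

t_L ≈ 3.41 h

Centroid of excess rainfall: t_c = Σ P_i·t̄_i / ΣP_i = 2.5866 h (block centres at 1, 3, 5 h).
Hydrograph peak occurs at t = 6 h, so basin lag t_L = 6 − 2.5866 = 3.41 h.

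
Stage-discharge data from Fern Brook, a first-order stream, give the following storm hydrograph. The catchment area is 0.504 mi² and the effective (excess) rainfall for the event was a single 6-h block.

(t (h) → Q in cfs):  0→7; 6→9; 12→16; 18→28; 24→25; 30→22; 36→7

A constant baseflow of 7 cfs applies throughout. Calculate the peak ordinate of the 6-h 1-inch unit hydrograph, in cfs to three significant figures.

Direct runoff: 0.0, 2.0, 9.0, 21.0, 18.0, 15.0, 0.0 cfs; ΣQ_DR = 65.00 cfs, peak = 21.0 cfs.
Runoff depth d = ΣQ_DR·Δt / A = 65.00 × 21600 / (0.504 mi²) = 1.199 in.
The 1-inch UH is the DRH scaled by (1 in)/d, so U_p = 21.0 × 1/1.199 = 17.5 cfs.

U_p ≈ 17.5 cfs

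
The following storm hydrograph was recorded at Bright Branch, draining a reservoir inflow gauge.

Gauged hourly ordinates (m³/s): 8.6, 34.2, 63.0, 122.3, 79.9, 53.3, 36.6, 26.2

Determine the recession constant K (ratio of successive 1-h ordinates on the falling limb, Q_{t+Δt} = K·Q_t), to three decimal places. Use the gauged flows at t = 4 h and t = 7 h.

K ≈ 0.690

Using the recession-limb readings at t = 4 h and t = 7 h: Q falls from 79.9 to 26.2 m³/s over 3 intervals.
K = (Q₂/Q₁)^(1/3) = (26.2/79.9)^(1/3) = 0.690.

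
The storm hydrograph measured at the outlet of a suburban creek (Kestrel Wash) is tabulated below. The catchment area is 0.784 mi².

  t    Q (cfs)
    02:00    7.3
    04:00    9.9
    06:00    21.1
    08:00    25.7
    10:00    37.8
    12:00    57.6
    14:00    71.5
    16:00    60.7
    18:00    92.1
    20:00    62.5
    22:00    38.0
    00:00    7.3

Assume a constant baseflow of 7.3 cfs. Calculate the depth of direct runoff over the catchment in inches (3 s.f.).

d ≈ 1.60 in

Direct runoff: 0.0, 2.6, 13.8, 18.4, 30.5, 50.3, 64.2, 53.4, 84.8, 55.2, 30.7, 0.0 cfs; ΣQ_DR = 403.9 cfs.
V = ΣQ_DR · Δt = 403.9 × 7200 s = 2.908 × 10^6 ft³.
Over A = 0.784 mi², depth = V / A = 1.60 in.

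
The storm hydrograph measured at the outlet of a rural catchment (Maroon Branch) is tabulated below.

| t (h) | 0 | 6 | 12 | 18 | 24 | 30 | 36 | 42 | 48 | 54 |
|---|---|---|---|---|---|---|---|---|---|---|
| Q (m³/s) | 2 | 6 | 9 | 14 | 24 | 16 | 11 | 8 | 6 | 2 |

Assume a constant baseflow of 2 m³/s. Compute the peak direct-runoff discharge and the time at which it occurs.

Subtracting baseflow gives direct-runoff ordinates: 0.0, 4.0, 7.0, 12.0, 22.0, 14.0, 9.0, 6.0, 4.0, 0.0 m³/s.
The maximum is 22.0 m³/s, occurring at the reading for t = 24 h.

Q_p = 22.0 m³/s at t = 24 h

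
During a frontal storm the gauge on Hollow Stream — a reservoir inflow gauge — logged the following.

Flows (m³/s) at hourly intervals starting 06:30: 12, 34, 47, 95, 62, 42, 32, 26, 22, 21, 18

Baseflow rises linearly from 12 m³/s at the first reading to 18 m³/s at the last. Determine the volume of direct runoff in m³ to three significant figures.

Direct-runoff ordinates (Q − Q_b): 0.00, 21.40, 33.80, 81.20, 47.60, 27.00, 16.40, 9.80, 5.20, 3.60, 0.00 m³/s.
ΣQ_DR = 246.0 m³/s.
With Δt = 1 h = 3600 s, V = ΣQ_DR · Δt = 246.0 × 3600 = 8.86 × 10^5 m³.

V ≈ 8.86 × 10^5 m³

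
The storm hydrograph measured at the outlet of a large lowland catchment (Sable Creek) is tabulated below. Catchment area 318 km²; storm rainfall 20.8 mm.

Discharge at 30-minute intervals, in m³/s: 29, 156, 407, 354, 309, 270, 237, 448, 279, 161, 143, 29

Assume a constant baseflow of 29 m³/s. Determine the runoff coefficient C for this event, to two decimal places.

ΣQ_DR = 2474 m³/s; V = ΣQ_DR·Δt = 4.453 × 10^6 m³.
Runoff depth d = V / A = 14.00 mm.
C = d / P = 14.00 / 20.8 = 0.67.

C ≈ 0.67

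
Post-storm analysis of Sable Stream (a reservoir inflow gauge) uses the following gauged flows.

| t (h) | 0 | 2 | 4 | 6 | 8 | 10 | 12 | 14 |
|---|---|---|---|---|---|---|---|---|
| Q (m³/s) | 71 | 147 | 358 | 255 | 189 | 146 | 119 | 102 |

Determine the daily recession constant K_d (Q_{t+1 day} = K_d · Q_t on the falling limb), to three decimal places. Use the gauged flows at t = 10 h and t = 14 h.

Between t = 10 h and t = 14 h the flow falls from 146 to 102 m³/s over 2×2 h = 4 h.
Per-interval ratio K = (102/146)^(1/2) = 0.8358; K_d = K^(24/2) = 0.116.

K_d ≈ 0.116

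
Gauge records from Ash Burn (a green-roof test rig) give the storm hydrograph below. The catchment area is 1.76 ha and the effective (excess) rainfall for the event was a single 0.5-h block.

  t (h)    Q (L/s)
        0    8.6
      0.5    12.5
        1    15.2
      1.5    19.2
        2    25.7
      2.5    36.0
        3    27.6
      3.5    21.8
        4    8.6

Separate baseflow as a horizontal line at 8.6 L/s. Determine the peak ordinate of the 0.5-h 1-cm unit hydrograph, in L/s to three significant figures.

U_p ≈ 27.4 L/s

Direct runoff: 0.0, 3.9, 6.6, 10.6, 17.1, 27.4, 19.0, 13.2, 0.0 L/s; ΣQ_DR = 97.80 L/s, peak = 27.4 L/s.
Runoff depth d = ΣQ_DR·Δt / A = 97.80 × 1800 / (1.76 ha) = 10.00 mm.
The 1-cm UH is the DRH scaled by (10 mm)/d, so U_p = 27.4 × 10/10.00 = 27.4 L/s.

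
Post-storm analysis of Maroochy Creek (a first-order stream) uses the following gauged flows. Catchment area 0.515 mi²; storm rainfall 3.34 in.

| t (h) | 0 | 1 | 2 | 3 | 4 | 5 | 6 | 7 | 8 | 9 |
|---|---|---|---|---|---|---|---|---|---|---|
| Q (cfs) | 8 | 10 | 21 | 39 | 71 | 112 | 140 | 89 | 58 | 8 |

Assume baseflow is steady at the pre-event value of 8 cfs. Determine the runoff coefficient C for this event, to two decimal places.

C ≈ 0.43

ΣQ_DR = 476.0 cfs; V = ΣQ_DR·Δt = 1.714 × 10^6 ft³.
Runoff depth d = V / A = 1.432 in.
C = d / P = 1.432 / 3.34 = 0.43.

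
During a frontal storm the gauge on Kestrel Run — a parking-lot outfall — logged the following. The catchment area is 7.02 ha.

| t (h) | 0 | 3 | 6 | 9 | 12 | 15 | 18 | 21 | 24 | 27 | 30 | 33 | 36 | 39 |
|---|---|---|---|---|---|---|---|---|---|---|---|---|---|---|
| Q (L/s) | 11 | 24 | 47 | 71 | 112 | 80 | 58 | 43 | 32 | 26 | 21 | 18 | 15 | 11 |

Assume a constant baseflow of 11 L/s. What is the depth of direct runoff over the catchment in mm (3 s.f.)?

Direct runoff: 0.0, 13.0, 36.0, 60.0, 101.0, 69.0, 47.0, 32.0, 21.0, 15.0, 10.0, 7.0, 4.0, 0.0 L/s; ΣQ_DR = 415.0 L/s.
V = ΣQ_DR · Δt = 415.0 × 10800 s = 4.482 × 10^6 L.
Over A = 7.02 ha, depth = V / A = 63.8 mm.

d ≈ 63.8 mm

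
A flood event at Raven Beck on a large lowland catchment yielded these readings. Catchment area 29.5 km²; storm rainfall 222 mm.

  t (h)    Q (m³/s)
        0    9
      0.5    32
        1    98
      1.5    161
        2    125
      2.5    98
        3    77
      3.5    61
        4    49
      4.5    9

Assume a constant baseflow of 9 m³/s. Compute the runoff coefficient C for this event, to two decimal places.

C ≈ 0.17

ΣQ_DR = 629.0 m³/s; V = ΣQ_DR·Δt = 1.132 × 10^6 m³.
Runoff depth d = V / A = 38.38 mm.
C = d / P = 38.38 / 222 = 0.17.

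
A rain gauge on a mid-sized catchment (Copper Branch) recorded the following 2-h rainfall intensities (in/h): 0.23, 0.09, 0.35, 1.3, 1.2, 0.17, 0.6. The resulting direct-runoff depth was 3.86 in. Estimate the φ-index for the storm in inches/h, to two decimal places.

φ ≈ 0.39 in/h

Only the 3 blocks with intensity above φ contribute runoff: 1.3, 1.2, 0.6 in/h.
Σ(I−φ)·Δt = d  ⇒  (1.3+1.2+0.6 − 3φ)·2 = 3.86
φ = (3.100 − 3.86/2) / 3 = 0.39 in/h.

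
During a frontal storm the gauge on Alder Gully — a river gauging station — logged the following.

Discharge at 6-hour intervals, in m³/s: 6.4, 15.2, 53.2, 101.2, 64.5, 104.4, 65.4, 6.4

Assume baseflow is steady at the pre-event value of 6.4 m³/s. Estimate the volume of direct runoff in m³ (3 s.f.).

V ≈ 7.89 × 10^6 m³

Direct-runoff ordinates (Q − Q_b): 0.0, 8.8, 46.8, 94.8, 58.1, 98.0, 59.0, 0.0 m³/s.
ΣQ_DR = 365.5 m³/s.
With Δt = 6 h = 21600 s, V = ΣQ_DR · Δt = 365.5 × 21600 = 7.89 × 10^6 m³.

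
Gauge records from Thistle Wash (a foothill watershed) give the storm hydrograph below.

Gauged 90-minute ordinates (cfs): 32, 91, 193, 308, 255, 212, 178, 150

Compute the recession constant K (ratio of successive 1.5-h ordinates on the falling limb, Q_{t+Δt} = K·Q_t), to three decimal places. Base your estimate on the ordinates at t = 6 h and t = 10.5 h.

Using the recession-limb readings at t = 6 h and t = 10.5 h: Q falls from 255 to 150 cfs over 3 intervals.
K = (Q₂/Q₁)^(1/3) = (150/255)^(1/3) = 0.838.

K ≈ 0.838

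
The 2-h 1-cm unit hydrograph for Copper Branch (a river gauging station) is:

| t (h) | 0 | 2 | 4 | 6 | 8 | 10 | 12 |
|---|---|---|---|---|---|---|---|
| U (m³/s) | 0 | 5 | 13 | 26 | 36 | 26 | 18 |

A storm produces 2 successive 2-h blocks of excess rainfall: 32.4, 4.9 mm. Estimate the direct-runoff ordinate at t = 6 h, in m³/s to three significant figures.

By discrete convolution, Q_j = Σ (P_i / 10 mm) · U_{j−i}.
At t = 6 h (j=3): Q = (32.4/10)·26 + (4.9/10)·13 = 90.6 m³/s.

Q ≈ 90.6 m³/s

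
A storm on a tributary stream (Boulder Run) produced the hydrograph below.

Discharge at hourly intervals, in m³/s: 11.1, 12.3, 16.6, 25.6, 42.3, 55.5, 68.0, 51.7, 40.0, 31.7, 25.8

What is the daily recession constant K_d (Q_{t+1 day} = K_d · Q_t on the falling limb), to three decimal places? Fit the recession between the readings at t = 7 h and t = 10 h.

K_d ≈ 0.004

Between t = 7 h and t = 10 h the flow falls from 51.7 to 25.8 m³/s over 3×1 h = 3 h.
Per-interval ratio K = (25.8/51.7)^(1/3) = 0.7932; K_d = K^(24/1) = 0.004.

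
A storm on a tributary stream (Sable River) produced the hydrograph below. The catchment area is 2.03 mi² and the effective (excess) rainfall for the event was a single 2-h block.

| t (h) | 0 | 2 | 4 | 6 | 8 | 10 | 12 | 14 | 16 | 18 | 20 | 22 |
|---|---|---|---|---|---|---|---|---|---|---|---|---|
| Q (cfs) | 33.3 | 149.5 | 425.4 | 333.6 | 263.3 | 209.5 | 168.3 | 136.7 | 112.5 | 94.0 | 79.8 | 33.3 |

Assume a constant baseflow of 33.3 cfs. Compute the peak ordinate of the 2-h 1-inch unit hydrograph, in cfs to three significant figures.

U_p ≈ 157 cfs

Direct runoff: 0.0, 116.2, 392.1, 300.3, 230.0, 176.2, 135.0, 103.4, 79.2, 60.7, 46.5, 0.0 cfs; ΣQ_DR = 1640 cfs, peak = 392.1 cfs.
Runoff depth d = ΣQ_DR·Δt / A = 1640 × 7200 / (2.03 mi²) = 2.503 in.
The 1-inch UH is the DRH scaled by (1 in)/d, so U_p = 392.1 × 1/2.503 = 157 cfs.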